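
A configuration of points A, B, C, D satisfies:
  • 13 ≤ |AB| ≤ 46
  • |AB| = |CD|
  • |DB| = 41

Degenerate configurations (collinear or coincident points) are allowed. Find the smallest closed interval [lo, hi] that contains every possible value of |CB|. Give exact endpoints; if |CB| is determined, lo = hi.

|AB| ∈ [13, 46]
|BD| ∈ {41}
|CD| ∈ [13, 46]
|AD| ∈ [0, 87]
|BC| ∈ [0, 87]
|AC| ∈ [0, 133]

|CB| ∈ [0, 87]  (≈ [0.0000, 87.0000])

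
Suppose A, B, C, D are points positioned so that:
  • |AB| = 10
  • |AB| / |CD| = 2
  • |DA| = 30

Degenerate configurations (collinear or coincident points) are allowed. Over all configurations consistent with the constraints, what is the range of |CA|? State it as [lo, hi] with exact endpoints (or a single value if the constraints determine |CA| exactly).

|CA| ∈ [25, 35]  (≈ [25.0000, 35.0000])

|AB| ∈ {10}
|AD| ∈ {30}
|CD| ∈ {5}
|BD| ∈ [20, 40]
|AC| ∈ [25, 35]
|BC| ∈ [15, 45]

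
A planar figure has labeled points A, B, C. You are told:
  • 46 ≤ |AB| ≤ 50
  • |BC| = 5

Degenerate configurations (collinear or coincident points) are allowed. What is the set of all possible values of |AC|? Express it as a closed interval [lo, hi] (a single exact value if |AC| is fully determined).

|AB| ∈ [46, 50]
|BC| ∈ {5}
|AC| ∈ [41, 55]

|AC| ∈ [41, 55]  (≈ [41.0000, 55.0000])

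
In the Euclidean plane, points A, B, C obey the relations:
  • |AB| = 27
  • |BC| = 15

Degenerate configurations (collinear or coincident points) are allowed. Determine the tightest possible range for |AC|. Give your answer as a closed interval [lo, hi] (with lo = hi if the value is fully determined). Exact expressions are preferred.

|AB| ∈ {27}
|BC| ∈ {15}
|AC| ∈ [12, 42]

|AC| ∈ [12, 42]  (≈ [12.0000, 42.0000])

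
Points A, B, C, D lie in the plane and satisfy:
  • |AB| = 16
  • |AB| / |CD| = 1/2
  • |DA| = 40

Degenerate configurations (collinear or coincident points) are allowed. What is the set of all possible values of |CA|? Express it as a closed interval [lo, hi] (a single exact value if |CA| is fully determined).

|CA| ∈ [8, 72]  (≈ [8.0000, 72.0000])

|AB| ∈ {16}
|AD| ∈ {40}
|CD| ∈ {32}
|BD| ∈ [24, 56]
|AC| ∈ [8, 72]
|BC| ∈ [0, 88]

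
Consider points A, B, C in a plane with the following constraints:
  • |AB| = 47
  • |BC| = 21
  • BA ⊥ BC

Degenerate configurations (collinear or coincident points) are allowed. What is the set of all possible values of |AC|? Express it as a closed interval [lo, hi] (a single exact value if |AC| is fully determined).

|AC| = 5·√(106)  (≈ 51.4782)

|AB| ∈ {47}
|BC| ∈ {21}
|AC| ∈ {5·√(106)}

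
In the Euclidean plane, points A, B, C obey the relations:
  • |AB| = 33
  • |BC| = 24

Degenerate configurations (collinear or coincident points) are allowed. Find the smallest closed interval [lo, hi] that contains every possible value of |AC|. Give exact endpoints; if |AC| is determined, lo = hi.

|AC| ∈ [9, 57]  (≈ [9.0000, 57.0000])

|AB| ∈ {33}
|BC| ∈ {24}
|AC| ∈ [9, 57]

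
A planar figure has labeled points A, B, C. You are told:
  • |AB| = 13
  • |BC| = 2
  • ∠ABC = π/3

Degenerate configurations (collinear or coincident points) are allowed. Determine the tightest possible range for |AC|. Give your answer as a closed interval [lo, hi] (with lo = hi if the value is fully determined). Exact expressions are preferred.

|AB| ∈ {13}
|BC| ∈ {2}
|AC| ∈ {7·√(3)}

|AC| = 7·√(3)  (≈ 12.1244)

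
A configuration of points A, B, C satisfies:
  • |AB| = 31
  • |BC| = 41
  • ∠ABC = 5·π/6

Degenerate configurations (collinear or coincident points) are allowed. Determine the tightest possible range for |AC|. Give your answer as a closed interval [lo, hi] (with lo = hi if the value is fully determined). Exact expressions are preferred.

|AC| = √(1271·√(3) + 2642)  (≈ 69.5948)

|AB| ∈ {31}
|BC| ∈ {41}
|AC| ∈ {√(1271·√(3) + 2642)}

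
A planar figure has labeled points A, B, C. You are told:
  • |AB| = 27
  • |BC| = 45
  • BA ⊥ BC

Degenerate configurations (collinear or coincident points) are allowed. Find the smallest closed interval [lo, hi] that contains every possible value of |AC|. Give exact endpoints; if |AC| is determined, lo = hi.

|AC| = 9·√(34)  (≈ 52.4786)

|AB| ∈ {27}
|BC| ∈ {45}
|AC| ∈ {9·√(34)}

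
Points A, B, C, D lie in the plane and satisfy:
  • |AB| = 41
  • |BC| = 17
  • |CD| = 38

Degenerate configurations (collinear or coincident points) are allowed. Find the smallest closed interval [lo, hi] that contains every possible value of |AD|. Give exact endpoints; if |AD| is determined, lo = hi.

|AD| ∈ [0, 96]  (≈ [0.0000, 96.0000])

|AB| ∈ {41}
|BC| ∈ {17}
|CD| ∈ {38}
|AC| ∈ [24, 58]
|BD| ∈ [21, 55]
|AD| ∈ [0, 96]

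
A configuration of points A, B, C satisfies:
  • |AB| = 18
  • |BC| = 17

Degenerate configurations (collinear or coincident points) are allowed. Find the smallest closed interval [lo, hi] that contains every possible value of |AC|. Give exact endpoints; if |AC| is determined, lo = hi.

|AC| ∈ [1, 35]  (≈ [1.0000, 35.0000])

|AB| ∈ {18}
|BC| ∈ {17}
|AC| ∈ [1, 35]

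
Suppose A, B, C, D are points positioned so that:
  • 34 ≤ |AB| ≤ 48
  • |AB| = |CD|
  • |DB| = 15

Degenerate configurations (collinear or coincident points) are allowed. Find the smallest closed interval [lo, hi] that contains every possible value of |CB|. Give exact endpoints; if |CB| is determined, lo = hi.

|AB| ∈ [34, 48]
|BD| ∈ {15}
|CD| ∈ [34, 48]
|AD| ∈ [19, 63]
|BC| ∈ [19, 63]
|AC| ∈ [0, 111]

|CB| ∈ [19, 63]  (≈ [19.0000, 63.0000])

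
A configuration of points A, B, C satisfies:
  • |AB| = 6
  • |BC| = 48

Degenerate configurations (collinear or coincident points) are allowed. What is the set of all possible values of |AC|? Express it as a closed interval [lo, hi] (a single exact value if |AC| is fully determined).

|AC| ∈ [42, 54]  (≈ [42.0000, 54.0000])

|AB| ∈ {6}
|BC| ∈ {48}
|AC| ∈ [42, 54]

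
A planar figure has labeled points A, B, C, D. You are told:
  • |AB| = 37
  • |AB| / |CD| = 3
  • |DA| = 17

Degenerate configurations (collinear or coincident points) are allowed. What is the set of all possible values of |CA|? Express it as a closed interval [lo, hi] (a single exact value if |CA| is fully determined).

|CA| ∈ [14/3, 88/3]  (≈ [4.6667, 29.3333])

|AB| ∈ {37}
|AD| ∈ {17}
|CD| ∈ {37/3}
|BD| ∈ [20, 54]
|AC| ∈ [14/3, 88/3]
|BC| ∈ [23/3, 199/3]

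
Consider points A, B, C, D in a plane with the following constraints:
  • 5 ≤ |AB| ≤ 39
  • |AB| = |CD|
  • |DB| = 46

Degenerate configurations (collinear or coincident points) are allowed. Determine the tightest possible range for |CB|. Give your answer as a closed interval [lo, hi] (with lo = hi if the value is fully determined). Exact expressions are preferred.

|AB| ∈ [5, 39]
|BD| ∈ {46}
|CD| ∈ [5, 39]
|AD| ∈ [7, 85]
|BC| ∈ [7, 85]
|AC| ∈ [0, 124]

|CB| ∈ [7, 85]  (≈ [7.0000, 85.0000])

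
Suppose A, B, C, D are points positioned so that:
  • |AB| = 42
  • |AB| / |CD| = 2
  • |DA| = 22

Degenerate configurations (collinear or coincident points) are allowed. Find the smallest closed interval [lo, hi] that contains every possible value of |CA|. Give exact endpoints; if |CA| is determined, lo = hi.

|CA| ∈ [1, 43]  (≈ [1.0000, 43.0000])

|AB| ∈ {42}
|AD| ∈ {22}
|CD| ∈ {21}
|BD| ∈ [20, 64]
|AC| ∈ [1, 43]
|BC| ∈ [0, 85]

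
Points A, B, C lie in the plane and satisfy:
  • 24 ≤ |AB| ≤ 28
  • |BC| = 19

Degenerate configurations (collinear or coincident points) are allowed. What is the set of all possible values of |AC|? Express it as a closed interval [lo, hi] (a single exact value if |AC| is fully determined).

|AC| ∈ [5, 47]  (≈ [5.0000, 47.0000])

|AB| ∈ [24, 28]
|BC| ∈ {19}
|AC| ∈ [5, 47]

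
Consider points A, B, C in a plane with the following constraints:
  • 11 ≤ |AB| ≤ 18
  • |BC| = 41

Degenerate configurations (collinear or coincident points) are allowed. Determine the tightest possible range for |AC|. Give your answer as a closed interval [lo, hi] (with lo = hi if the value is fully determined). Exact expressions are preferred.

|AB| ∈ [11, 18]
|BC| ∈ {41}
|AC| ∈ [23, 59]

|AC| ∈ [23, 59]  (≈ [23.0000, 59.0000])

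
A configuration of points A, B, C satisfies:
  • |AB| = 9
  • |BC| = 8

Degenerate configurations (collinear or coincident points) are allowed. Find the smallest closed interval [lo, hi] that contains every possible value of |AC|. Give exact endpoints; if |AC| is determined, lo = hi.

|AC| ∈ [1, 17]  (≈ [1.0000, 17.0000])

|AB| ∈ {9}
|BC| ∈ {8}
|AC| ∈ [1, 17]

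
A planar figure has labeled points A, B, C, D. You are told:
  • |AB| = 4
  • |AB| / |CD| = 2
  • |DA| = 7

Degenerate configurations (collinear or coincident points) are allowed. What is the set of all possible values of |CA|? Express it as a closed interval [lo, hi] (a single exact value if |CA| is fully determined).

|AB| ∈ {4}
|AD| ∈ {7}
|CD| ∈ {2}
|BD| ∈ [3, 11]
|AC| ∈ [5, 9]
|BC| ∈ [1, 13]

|CA| ∈ [5, 9]  (≈ [5.0000, 9.0000])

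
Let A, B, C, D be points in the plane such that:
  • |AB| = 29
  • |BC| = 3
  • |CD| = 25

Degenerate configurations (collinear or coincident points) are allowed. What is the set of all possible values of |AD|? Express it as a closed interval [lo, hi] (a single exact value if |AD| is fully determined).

|AD| ∈ [1, 57]  (≈ [1.0000, 57.0000])

|AB| ∈ {29}
|BC| ∈ {3}
|CD| ∈ {25}
|AC| ∈ [26, 32]
|BD| ∈ [22, 28]
|AD| ∈ [1, 57]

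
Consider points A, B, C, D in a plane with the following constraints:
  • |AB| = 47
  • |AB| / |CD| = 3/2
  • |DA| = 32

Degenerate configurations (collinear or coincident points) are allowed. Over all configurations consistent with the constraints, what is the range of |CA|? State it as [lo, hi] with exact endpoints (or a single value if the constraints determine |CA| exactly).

|AB| ∈ {47}
|AD| ∈ {32}
|CD| ∈ {94/3}
|BD| ∈ [15, 79]
|AC| ∈ [2/3, 190/3]
|BC| ∈ [0, 331/3]

|CA| ∈ [2/3, 190/3]  (≈ [0.6667, 63.3333])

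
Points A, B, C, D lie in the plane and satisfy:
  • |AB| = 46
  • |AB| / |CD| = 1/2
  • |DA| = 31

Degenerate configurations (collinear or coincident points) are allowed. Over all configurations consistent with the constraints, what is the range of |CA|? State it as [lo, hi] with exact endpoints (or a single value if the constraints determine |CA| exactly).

|AB| ∈ {46}
|AD| ∈ {31}
|CD| ∈ {92}
|BD| ∈ [15, 77]
|AC| ∈ [61, 123]
|BC| ∈ [15, 169]

|CA| ∈ [61, 123]  (≈ [61.0000, 123.0000])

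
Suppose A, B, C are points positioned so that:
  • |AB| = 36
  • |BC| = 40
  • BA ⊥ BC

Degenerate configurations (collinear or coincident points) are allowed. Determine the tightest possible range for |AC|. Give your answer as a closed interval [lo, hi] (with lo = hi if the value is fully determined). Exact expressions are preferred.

|AB| ∈ {36}
|BC| ∈ {40}
|AC| ∈ {4·√(181)}

|AC| = 4·√(181)  (≈ 53.8145)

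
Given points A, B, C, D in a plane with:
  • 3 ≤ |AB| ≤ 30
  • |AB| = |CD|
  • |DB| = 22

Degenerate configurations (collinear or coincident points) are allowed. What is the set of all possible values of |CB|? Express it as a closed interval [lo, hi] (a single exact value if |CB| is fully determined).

|CB| ∈ [0, 52]  (≈ [0.0000, 52.0000])

|AB| ∈ [3, 30]
|BD| ∈ {22}
|CD| ∈ [3, 30]
|AD| ∈ [0, 52]
|BC| ∈ [0, 52]
|AC| ∈ [0, 82]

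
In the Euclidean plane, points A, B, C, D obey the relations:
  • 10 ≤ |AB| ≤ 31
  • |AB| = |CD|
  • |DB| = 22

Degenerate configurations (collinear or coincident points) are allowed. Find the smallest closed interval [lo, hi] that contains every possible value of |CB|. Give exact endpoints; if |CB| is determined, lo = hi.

|AB| ∈ [10, 31]
|BD| ∈ {22}
|CD| ∈ [10, 31]
|AD| ∈ [0, 53]
|BC| ∈ [0, 53]
|AC| ∈ [0, 84]

|CB| ∈ [0, 53]  (≈ [0.0000, 53.0000])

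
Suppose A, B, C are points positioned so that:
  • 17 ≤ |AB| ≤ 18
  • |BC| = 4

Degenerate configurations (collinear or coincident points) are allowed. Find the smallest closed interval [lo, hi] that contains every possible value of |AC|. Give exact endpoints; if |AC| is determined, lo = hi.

|AC| ∈ [13, 22]  (≈ [13.0000, 22.0000])

|AB| ∈ [17, 18]
|BC| ∈ {4}
|AC| ∈ [13, 22]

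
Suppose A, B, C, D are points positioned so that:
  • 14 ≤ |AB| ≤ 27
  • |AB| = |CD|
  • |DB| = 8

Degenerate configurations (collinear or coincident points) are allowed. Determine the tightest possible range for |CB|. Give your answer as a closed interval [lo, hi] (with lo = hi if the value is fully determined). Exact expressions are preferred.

|AB| ∈ [14, 27]
|BD| ∈ {8}
|CD| ∈ [14, 27]
|AD| ∈ [6, 35]
|BC| ∈ [6, 35]
|AC| ∈ [0, 62]

|CB| ∈ [6, 35]  (≈ [6.0000, 35.0000])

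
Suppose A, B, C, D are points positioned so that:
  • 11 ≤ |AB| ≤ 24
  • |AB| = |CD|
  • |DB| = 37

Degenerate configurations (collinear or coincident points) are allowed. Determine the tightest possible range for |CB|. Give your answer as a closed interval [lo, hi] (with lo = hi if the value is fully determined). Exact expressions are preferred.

|AB| ∈ [11, 24]
|BD| ∈ {37}
|CD| ∈ [11, 24]
|AD| ∈ [13, 61]
|BC| ∈ [13, 61]
|AC| ∈ [0, 85]

|CB| ∈ [13, 61]  (≈ [13.0000, 61.0000])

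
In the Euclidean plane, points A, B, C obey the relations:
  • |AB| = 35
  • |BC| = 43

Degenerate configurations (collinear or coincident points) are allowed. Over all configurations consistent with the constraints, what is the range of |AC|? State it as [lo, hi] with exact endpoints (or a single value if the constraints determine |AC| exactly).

|AC| ∈ [8, 78]  (≈ [8.0000, 78.0000])

|AB| ∈ {35}
|BC| ∈ {43}
|AC| ∈ [8, 78]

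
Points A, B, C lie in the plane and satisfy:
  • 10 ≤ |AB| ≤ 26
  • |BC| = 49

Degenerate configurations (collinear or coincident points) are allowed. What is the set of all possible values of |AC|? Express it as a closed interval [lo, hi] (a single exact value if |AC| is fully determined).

|AC| ∈ [23, 75]  (≈ [23.0000, 75.0000])

|AB| ∈ [10, 26]
|BC| ∈ {49}
|AC| ∈ [23, 75]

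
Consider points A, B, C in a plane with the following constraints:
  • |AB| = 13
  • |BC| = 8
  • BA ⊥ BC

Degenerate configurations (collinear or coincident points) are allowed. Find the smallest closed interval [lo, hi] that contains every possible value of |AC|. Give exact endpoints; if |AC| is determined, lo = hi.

|AB| ∈ {13}
|BC| ∈ {8}
|AC| ∈ {√(233)}

|AC| = √(233)  (≈ 15.2643)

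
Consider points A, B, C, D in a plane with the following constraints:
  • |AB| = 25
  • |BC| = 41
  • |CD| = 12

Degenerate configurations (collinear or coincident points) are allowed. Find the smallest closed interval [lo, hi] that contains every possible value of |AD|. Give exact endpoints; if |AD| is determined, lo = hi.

|AB| ∈ {25}
|BC| ∈ {41}
|CD| ∈ {12}
|AC| ∈ [16, 66]
|BD| ∈ [29, 53]
|AD| ∈ [4, 78]

|AD| ∈ [4, 78]  (≈ [4.0000, 78.0000])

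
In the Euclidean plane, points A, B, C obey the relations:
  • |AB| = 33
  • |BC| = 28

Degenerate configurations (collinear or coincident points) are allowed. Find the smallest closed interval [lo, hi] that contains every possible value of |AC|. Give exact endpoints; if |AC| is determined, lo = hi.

|AB| ∈ {33}
|BC| ∈ {28}
|AC| ∈ [5, 61]

|AC| ∈ [5, 61]  (≈ [5.0000, 61.0000])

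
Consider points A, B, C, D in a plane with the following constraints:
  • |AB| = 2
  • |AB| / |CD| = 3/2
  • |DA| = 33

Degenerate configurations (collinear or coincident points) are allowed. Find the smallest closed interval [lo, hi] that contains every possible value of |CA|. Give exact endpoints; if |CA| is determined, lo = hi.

|AB| ∈ {2}
|AD| ∈ {33}
|CD| ∈ {4/3}
|BD| ∈ [31, 35]
|AC| ∈ [95/3, 103/3]
|BC| ∈ [89/3, 109/3]

|CA| ∈ [95/3, 103/3]  (≈ [31.6667, 34.3333])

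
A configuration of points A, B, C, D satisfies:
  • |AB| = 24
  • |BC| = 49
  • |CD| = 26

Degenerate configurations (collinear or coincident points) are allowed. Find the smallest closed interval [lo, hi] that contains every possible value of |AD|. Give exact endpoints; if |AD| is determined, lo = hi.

|AB| ∈ {24}
|BC| ∈ {49}
|CD| ∈ {26}
|AC| ∈ [25, 73]
|BD| ∈ [23, 75]
|AD| ∈ [0, 99]

|AD| ∈ [0, 99]  (≈ [0.0000, 99.0000])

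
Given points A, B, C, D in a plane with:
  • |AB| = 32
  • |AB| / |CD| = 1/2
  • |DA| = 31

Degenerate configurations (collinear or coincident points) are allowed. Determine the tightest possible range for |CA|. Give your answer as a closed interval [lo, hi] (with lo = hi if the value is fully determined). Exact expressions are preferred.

|CA| ∈ [33, 95]  (≈ [33.0000, 95.0000])

|AB| ∈ {32}
|AD| ∈ {31}
|CD| ∈ {64}
|BD| ∈ [1, 63]
|AC| ∈ [33, 95]
|BC| ∈ [1, 127]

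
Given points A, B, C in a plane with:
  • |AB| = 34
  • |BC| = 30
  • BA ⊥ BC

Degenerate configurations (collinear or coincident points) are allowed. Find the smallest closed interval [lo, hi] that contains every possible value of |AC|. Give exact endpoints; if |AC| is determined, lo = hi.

|AC| = 2·√(514)  (≈ 45.3431)

|AB| ∈ {34}
|BC| ∈ {30}
|AC| ∈ {2·√(514)}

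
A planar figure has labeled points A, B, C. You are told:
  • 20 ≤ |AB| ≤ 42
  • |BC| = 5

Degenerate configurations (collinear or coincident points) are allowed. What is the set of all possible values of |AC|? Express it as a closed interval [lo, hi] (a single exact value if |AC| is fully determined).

|AC| ∈ [15, 47]  (≈ [15.0000, 47.0000])

|AB| ∈ [20, 42]
|BC| ∈ {5}
|AC| ∈ [15, 47]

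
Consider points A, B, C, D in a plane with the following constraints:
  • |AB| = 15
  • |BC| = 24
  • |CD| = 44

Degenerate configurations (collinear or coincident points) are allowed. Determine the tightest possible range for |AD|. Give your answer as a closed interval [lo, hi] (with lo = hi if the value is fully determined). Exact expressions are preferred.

|AB| ∈ {15}
|BC| ∈ {24}
|CD| ∈ {44}
|AC| ∈ [9, 39]
|BD| ∈ [20, 68]
|AD| ∈ [5, 83]

|AD| ∈ [5, 83]  (≈ [5.0000, 83.0000])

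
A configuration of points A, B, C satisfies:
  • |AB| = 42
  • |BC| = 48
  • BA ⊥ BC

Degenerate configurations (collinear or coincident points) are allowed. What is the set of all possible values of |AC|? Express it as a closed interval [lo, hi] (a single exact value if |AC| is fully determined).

|AB| ∈ {42}
|BC| ∈ {48}
|AC| ∈ {6·√(113)}

|AC| = 6·√(113)  (≈ 63.7809)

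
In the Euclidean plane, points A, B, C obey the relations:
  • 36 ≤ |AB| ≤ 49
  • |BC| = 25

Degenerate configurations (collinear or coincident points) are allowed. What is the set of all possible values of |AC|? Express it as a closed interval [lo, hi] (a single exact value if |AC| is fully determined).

|AB| ∈ [36, 49]
|BC| ∈ {25}
|AC| ∈ [11, 74]

|AC| ∈ [11, 74]  (≈ [11.0000, 74.0000])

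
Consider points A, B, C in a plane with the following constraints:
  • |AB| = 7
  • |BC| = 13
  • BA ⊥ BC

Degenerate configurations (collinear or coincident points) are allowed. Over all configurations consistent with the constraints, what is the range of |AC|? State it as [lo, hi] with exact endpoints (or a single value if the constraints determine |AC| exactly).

|AB| ∈ {7}
|BC| ∈ {13}
|AC| ∈ {√(218)}

|AC| = √(218)  (≈ 14.7648)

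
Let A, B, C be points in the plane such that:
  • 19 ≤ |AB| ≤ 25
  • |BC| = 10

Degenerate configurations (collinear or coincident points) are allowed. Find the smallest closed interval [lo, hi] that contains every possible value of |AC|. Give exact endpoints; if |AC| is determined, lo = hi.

|AB| ∈ [19, 25]
|BC| ∈ {10}
|AC| ∈ [9, 35]

|AC| ∈ [9, 35]  (≈ [9.0000, 35.0000])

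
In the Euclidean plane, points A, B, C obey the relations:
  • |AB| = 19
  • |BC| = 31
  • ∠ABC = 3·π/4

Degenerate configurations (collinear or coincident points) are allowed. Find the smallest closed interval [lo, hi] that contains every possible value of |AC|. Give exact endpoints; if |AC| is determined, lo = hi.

|AB| ∈ {19}
|BC| ∈ {31}
|AC| ∈ {√(589·√(2) + 1322)}

|AC| = √(589·√(2) + 1322)  (≈ 46.4217)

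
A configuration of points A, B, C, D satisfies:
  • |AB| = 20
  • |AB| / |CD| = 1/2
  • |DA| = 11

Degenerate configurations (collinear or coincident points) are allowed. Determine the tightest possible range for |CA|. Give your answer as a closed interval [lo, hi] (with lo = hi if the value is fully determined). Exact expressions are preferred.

|AB| ∈ {20}
|AD| ∈ {11}
|CD| ∈ {40}
|BD| ∈ [9, 31]
|AC| ∈ [29, 51]
|BC| ∈ [9, 71]

|CA| ∈ [29, 51]  (≈ [29.0000, 51.0000])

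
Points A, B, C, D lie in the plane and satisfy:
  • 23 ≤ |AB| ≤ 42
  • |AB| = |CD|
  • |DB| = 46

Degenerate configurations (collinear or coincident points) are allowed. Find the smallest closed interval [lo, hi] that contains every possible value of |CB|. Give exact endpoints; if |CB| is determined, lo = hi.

|AB| ∈ [23, 42]
|BD| ∈ {46}
|CD| ∈ [23, 42]
|AD| ∈ [4, 88]
|BC| ∈ [4, 88]
|AC| ∈ [0, 130]

|CB| ∈ [4, 88]  (≈ [4.0000, 88.0000])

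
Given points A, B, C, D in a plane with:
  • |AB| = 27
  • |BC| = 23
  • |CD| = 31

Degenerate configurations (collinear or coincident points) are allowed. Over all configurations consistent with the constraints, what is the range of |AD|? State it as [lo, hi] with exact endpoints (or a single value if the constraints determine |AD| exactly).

|AB| ∈ {27}
|BC| ∈ {23}
|CD| ∈ {31}
|AC| ∈ [4, 50]
|BD| ∈ [8, 54]
|AD| ∈ [0, 81]

|AD| ∈ [0, 81]  (≈ [0.0000, 81.0000])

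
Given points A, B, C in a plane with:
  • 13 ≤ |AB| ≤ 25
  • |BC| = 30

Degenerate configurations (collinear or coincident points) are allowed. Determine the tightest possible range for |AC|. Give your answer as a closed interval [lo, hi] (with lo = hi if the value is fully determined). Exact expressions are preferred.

|AB| ∈ [13, 25]
|BC| ∈ {30}
|AC| ∈ [5, 55]

|AC| ∈ [5, 55]  (≈ [5.0000, 55.0000])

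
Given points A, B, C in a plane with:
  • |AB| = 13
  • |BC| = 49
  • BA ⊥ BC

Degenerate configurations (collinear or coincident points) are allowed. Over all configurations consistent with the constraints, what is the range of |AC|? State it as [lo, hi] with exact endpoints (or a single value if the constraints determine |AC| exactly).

|AB| ∈ {13}
|BC| ∈ {49}
|AC| ∈ {√(2570)}

|AC| = √(2570)  (≈ 50.6952)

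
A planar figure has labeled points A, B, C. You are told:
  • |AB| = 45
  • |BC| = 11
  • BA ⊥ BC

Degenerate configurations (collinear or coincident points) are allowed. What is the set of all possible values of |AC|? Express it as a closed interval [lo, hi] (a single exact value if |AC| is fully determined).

|AC| = √(2146)  (≈ 46.3249)

|AB| ∈ {45}
|BC| ∈ {11}
|AC| ∈ {√(2146)}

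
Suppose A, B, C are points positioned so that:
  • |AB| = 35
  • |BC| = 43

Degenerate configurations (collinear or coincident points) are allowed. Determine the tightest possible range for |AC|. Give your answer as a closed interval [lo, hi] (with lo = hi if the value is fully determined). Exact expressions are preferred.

|AB| ∈ {35}
|BC| ∈ {43}
|AC| ∈ [8, 78]

|AC| ∈ [8, 78]  (≈ [8.0000, 78.0000])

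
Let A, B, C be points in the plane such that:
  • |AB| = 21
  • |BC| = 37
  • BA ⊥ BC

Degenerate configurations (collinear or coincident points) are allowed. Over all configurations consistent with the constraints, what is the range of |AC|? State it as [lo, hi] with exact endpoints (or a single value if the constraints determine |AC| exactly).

|AB| ∈ {21}
|BC| ∈ {37}
|AC| ∈ {√(1810)}

|AC| = √(1810)  (≈ 42.5441)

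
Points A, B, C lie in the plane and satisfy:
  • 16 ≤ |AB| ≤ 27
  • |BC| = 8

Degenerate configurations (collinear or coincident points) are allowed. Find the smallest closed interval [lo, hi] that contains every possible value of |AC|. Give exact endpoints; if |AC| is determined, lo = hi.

|AB| ∈ [16, 27]
|BC| ∈ {8}
|AC| ∈ [8, 35]

|AC| ∈ [8, 35]  (≈ [8.0000, 35.0000])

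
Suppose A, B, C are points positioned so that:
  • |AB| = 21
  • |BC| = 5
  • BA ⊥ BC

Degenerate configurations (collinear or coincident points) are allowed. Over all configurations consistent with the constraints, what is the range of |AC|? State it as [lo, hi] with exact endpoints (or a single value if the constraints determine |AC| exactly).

|AC| = √(466)  (≈ 21.5870)

|AB| ∈ {21}
|BC| ∈ {5}
|AC| ∈ {√(466)}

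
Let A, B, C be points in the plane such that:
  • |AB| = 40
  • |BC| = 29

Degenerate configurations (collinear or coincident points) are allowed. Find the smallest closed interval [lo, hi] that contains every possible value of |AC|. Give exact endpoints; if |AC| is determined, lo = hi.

|AC| ∈ [11, 69]  (≈ [11.0000, 69.0000])

|AB| ∈ {40}
|BC| ∈ {29}
|AC| ∈ [11, 69]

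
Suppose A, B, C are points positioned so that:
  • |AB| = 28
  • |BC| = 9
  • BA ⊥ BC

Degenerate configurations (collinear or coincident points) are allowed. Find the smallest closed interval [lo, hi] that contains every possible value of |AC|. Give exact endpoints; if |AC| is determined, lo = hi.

|AC| = √(865)  (≈ 29.4109)

|AB| ∈ {28}
|BC| ∈ {9}
|AC| ∈ {√(865)}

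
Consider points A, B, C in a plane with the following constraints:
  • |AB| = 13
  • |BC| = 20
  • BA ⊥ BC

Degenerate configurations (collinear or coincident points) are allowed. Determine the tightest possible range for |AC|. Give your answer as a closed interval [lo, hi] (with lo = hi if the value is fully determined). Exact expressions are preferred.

|AC| = √(569)  (≈ 23.8537)

|AB| ∈ {13}
|BC| ∈ {20}
|AC| ∈ {√(569)}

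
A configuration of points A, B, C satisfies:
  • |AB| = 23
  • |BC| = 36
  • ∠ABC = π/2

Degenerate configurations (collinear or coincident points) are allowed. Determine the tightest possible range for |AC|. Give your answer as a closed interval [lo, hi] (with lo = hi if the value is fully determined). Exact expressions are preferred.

|AC| = 5·√(73)  (≈ 42.7200)

|AB| ∈ {23}
|BC| ∈ {36}
|AC| ∈ {5·√(73)}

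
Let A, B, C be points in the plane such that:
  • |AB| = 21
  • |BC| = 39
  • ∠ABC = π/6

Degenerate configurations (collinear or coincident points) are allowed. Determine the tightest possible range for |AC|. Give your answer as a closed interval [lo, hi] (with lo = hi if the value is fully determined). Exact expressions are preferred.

|AC| = 3·√(218 - 91·√(3))  (≈ 23.3120)

|AB| ∈ {21}
|BC| ∈ {39}
|AC| ∈ {3·√(218 - 91·√(3))}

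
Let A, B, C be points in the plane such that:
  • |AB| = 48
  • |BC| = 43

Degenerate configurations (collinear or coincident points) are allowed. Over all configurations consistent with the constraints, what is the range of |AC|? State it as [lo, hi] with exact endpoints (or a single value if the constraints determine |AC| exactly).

|AB| ∈ {48}
|BC| ∈ {43}
|AC| ∈ [5, 91]

|AC| ∈ [5, 91]  (≈ [5.0000, 91.0000])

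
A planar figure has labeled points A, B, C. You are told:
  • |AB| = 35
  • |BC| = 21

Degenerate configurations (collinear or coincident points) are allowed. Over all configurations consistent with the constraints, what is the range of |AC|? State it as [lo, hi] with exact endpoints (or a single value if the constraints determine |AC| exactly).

|AB| ∈ {35}
|BC| ∈ {21}
|AC| ∈ [14, 56]

|AC| ∈ [14, 56]  (≈ [14.0000, 56.0000])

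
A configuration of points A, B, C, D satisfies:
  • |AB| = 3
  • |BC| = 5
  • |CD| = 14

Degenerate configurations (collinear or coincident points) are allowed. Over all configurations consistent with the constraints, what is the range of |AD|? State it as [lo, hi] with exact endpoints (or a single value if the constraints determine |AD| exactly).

|AD| ∈ [6, 22]  (≈ [6.0000, 22.0000])

|AB| ∈ {3}
|BC| ∈ {5}
|CD| ∈ {14}
|AC| ∈ [2, 8]
|BD| ∈ [9, 19]
|AD| ∈ [6, 22]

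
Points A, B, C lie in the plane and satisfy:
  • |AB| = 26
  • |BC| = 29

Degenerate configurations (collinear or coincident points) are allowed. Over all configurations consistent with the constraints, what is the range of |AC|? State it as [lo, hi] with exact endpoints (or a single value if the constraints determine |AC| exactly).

|AB| ∈ {26}
|BC| ∈ {29}
|AC| ∈ [3, 55]

|AC| ∈ [3, 55]  (≈ [3.0000, 55.0000])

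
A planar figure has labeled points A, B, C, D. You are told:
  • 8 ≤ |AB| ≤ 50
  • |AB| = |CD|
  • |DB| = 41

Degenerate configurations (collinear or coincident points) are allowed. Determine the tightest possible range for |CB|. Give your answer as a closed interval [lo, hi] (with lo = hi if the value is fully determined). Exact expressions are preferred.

|CB| ∈ [0, 91]  (≈ [0.0000, 91.0000])

|AB| ∈ [8, 50]
|BD| ∈ {41}
|CD| ∈ [8, 50]
|AD| ∈ [0, 91]
|BC| ∈ [0, 91]
|AC| ∈ [0, 141]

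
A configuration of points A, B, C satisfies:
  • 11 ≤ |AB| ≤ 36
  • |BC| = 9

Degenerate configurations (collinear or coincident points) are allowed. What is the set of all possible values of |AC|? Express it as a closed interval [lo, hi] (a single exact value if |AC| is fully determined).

|AC| ∈ [2, 45]  (≈ [2.0000, 45.0000])

|AB| ∈ [11, 36]
|BC| ∈ {9}
|AC| ∈ [2, 45]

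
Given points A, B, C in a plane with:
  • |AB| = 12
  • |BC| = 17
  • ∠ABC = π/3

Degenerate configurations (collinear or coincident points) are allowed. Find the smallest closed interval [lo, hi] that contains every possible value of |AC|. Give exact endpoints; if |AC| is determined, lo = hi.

|AB| ∈ {12}
|BC| ∈ {17}
|AC| ∈ {√(229)}

|AC| = √(229)  (≈ 15.1327)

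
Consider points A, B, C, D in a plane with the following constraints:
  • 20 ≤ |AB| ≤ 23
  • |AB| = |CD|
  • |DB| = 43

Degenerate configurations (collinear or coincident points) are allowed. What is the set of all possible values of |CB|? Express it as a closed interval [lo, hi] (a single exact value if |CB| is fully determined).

|AB| ∈ [20, 23]
|BD| ∈ {43}
|CD| ∈ [20, 23]
|AD| ∈ [20, 66]
|BC| ∈ [20, 66]
|AC| ∈ [0, 89]

|CB| ∈ [20, 66]  (≈ [20.0000, 66.0000])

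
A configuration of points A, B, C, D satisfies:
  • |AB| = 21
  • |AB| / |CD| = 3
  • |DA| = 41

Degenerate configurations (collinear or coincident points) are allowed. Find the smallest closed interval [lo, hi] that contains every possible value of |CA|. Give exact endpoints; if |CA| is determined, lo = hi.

|CA| ∈ [34, 48]  (≈ [34.0000, 48.0000])

|AB| ∈ {21}
|AD| ∈ {41}
|CD| ∈ {7}
|BD| ∈ [20, 62]
|AC| ∈ [34, 48]
|BC| ∈ [13, 69]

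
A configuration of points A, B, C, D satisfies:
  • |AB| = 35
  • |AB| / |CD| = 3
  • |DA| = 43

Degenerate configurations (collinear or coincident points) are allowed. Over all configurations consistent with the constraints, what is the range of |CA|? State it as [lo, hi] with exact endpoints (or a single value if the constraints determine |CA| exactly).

|CA| ∈ [94/3, 164/3]  (≈ [31.3333, 54.6667])

|AB| ∈ {35}
|AD| ∈ {43}
|CD| ∈ {35/3}
|BD| ∈ [8, 78]
|AC| ∈ [94/3, 164/3]
|BC| ∈ [0, 269/3]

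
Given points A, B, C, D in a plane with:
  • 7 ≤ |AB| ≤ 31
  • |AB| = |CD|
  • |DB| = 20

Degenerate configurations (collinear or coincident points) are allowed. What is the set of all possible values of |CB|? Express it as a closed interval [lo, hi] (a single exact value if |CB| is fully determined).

|AB| ∈ [7, 31]
|BD| ∈ {20}
|CD| ∈ [7, 31]
|AD| ∈ [0, 51]
|BC| ∈ [0, 51]
|AC| ∈ [0, 82]

|CB| ∈ [0, 51]  (≈ [0.0000, 51.0000])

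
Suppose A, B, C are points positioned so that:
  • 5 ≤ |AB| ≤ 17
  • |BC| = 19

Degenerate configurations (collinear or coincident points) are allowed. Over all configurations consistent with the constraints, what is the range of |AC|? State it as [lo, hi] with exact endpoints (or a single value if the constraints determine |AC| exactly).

|AB| ∈ [5, 17]
|BC| ∈ {19}
|AC| ∈ [2, 36]

|AC| ∈ [2, 36]  (≈ [2.0000, 36.0000])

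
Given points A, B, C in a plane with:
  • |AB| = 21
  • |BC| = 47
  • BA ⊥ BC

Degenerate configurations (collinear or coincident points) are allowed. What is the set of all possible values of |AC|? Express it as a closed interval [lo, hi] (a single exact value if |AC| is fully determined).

|AB| ∈ {21}
|BC| ∈ {47}
|AC| ∈ {5·√(106)}

|AC| = 5·√(106)  (≈ 51.4782)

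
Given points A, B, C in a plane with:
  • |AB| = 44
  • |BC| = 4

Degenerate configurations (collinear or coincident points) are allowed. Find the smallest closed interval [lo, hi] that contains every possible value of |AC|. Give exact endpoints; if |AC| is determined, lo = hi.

|AB| ∈ {44}
|BC| ∈ {4}
|AC| ∈ [40, 48]

|AC| ∈ [40, 48]  (≈ [40.0000, 48.0000])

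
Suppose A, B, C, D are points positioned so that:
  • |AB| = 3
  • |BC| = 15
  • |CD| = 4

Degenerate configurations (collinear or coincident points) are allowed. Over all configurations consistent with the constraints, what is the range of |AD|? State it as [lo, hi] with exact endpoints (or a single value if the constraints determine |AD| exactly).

|AD| ∈ [8, 22]  (≈ [8.0000, 22.0000])

|AB| ∈ {3}
|BC| ∈ {15}
|CD| ∈ {4}
|AC| ∈ [12, 18]
|BD| ∈ [11, 19]
|AD| ∈ [8, 22]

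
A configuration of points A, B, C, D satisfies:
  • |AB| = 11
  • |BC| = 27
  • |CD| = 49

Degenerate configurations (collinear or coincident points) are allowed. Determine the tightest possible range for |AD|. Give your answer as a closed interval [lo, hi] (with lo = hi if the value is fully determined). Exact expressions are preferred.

|AD| ∈ [11, 87]  (≈ [11.0000, 87.0000])

|AB| ∈ {11}
|BC| ∈ {27}
|CD| ∈ {49}
|AC| ∈ [16, 38]
|BD| ∈ [22, 76]
|AD| ∈ [11, 87]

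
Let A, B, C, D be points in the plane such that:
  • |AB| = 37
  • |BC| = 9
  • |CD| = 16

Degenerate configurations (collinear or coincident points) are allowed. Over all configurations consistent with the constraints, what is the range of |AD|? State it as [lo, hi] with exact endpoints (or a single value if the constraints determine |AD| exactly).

|AD| ∈ [12, 62]  (≈ [12.0000, 62.0000])

|AB| ∈ {37}
|BC| ∈ {9}
|CD| ∈ {16}
|AC| ∈ [28, 46]
|BD| ∈ [7, 25]
|AD| ∈ [12, 62]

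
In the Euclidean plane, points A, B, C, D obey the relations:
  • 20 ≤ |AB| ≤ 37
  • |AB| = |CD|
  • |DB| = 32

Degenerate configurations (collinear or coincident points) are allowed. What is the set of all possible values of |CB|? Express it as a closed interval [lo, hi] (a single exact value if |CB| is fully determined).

|AB| ∈ [20, 37]
|BD| ∈ {32}
|CD| ∈ [20, 37]
|AD| ∈ [0, 69]
|BC| ∈ [0, 69]
|AC| ∈ [0, 106]

|CB| ∈ [0, 69]  (≈ [0.0000, 69.0000])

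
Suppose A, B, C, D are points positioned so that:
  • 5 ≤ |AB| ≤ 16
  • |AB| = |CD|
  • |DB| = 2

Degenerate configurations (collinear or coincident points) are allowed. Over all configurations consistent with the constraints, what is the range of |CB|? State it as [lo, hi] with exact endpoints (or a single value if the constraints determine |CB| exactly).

|AB| ∈ [5, 16]
|BD| ∈ {2}
|CD| ∈ [5, 16]
|AD| ∈ [3, 18]
|BC| ∈ [3, 18]
|AC| ∈ [0, 34]

|CB| ∈ [3, 18]  (≈ [3.0000, 18.0000])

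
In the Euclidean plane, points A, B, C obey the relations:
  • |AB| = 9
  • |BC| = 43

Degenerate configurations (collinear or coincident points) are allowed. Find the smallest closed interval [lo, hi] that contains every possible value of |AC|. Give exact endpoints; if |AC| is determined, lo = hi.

|AC| ∈ [34, 52]  (≈ [34.0000, 52.0000])

|AB| ∈ {9}
|BC| ∈ {43}
|AC| ∈ [34, 52]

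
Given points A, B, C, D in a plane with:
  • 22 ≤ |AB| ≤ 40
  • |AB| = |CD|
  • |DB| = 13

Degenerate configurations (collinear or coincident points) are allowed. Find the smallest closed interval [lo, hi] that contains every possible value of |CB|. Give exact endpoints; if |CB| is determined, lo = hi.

|AB| ∈ [22, 40]
|BD| ∈ {13}
|CD| ∈ [22, 40]
|AD| ∈ [9, 53]
|BC| ∈ [9, 53]
|AC| ∈ [0, 93]

|CB| ∈ [9, 53]  (≈ [9.0000, 53.0000])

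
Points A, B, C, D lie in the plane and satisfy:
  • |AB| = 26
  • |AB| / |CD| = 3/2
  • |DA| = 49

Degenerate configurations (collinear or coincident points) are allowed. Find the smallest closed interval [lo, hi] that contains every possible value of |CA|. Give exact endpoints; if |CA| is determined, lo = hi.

|CA| ∈ [95/3, 199/3]  (≈ [31.6667, 66.3333])

|AB| ∈ {26}
|AD| ∈ {49}
|CD| ∈ {52/3}
|BD| ∈ [23, 75]
|AC| ∈ [95/3, 199/3]
|BC| ∈ [17/3, 277/3]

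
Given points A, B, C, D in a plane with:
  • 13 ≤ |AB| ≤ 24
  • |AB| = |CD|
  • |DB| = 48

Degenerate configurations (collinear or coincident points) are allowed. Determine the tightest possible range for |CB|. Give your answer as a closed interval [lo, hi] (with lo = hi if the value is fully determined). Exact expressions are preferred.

|CB| ∈ [24, 72]  (≈ [24.0000, 72.0000])

|AB| ∈ [13, 24]
|BD| ∈ {48}
|CD| ∈ [13, 24]
|AD| ∈ [24, 72]
|BC| ∈ [24, 72]
|AC| ∈ [0, 96]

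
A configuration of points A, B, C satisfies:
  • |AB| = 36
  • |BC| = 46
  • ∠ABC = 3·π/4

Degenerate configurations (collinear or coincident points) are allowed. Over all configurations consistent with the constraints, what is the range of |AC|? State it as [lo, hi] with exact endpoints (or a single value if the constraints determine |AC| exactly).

|AC| = 2·√(414·√(2) + 853)  (≈ 75.8547)

|AB| ∈ {36}
|BC| ∈ {46}
|AC| ∈ {2·√(414·√(2) + 853)}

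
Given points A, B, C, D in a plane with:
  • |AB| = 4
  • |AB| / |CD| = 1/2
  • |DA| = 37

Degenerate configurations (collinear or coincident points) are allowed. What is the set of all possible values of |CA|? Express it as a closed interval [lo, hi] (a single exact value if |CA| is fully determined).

|CA| ∈ [29, 45]  (≈ [29.0000, 45.0000])

|AB| ∈ {4}
|AD| ∈ {37}
|CD| ∈ {8}
|BD| ∈ [33, 41]
|AC| ∈ [29, 45]
|BC| ∈ [25, 49]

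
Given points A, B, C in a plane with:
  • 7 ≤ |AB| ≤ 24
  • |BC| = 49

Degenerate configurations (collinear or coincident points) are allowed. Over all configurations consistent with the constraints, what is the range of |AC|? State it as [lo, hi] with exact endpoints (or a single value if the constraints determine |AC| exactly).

|AB| ∈ [7, 24]
|BC| ∈ {49}
|AC| ∈ [25, 73]

|AC| ∈ [25, 73]  (≈ [25.0000, 73.0000])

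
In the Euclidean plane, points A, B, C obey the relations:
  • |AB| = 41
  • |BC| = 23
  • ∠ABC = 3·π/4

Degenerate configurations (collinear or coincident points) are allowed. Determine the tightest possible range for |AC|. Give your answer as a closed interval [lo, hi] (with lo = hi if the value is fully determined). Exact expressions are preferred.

|AC| = √(943·√(2) + 2210)  (≈ 59.5282)

|AB| ∈ {41}
|BC| ∈ {23}
|AC| ∈ {√(943·√(2) + 2210)}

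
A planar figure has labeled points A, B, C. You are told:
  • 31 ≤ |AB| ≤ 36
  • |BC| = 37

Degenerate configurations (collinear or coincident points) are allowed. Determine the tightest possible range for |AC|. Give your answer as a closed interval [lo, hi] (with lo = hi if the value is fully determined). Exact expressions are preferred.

|AC| ∈ [1, 73]  (≈ [1.0000, 73.0000])

|AB| ∈ [31, 36]
|BC| ∈ {37}
|AC| ∈ [1, 73]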